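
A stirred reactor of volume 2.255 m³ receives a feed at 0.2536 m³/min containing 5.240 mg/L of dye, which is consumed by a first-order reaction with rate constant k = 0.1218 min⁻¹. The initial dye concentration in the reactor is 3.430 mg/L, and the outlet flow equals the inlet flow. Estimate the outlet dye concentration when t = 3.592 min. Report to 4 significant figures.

Accumulation = in − out − consumed: V dC/dt = Q C_in − Q C − k V C.
dC/dt = (Q/V) C_in − (Q/V + k) C; effective rate a = Q/V + k = 0.112461 + 0.1218 = 0.234261 min⁻¹.
C_ss = Q C_in/(Q + kV) = 2.51555 mg/L; C(t) = C_ss + (C₀ − C_ss) e^(−a t).
C(3.592) = 2.51555 + (0.914446)·e^(−0.234261·3.592) = 2.51555 + (0.914446)·0.431078 = 2.90975 mg/L.

2.910 mg/L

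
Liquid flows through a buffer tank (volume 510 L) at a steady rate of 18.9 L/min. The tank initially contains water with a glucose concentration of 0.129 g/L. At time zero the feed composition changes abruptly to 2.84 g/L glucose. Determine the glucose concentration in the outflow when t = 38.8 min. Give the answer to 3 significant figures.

Species balance on the tank: V dC/dt = Q(C_in − C).
Time constant τ = V/Q = 510/18.9 = 26.984 min.
Solution: C(t) = C_in + (C₀ − C_in) e^(−t/τ).
C(38.8) = 2.84 + (0.129 − 2.84)·e^(−38.8/26.984) = 2.84 + (-2.7110)·0.23743 = 2.1963 g/L.

2.20 g/L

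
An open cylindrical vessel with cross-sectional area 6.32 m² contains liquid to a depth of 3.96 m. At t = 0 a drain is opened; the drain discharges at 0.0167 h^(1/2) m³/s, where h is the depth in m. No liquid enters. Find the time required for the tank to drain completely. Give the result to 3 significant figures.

1510 s

With no inflow, A dh/dt = −0.0167 √h.
This is separable: 2 d(√h)/dt = −0.0167/A, so √h = √h₀ − (0.0167/(2A)) t.
Set h = 0: 2√h₀ = (0.0167/A) t_empty ⇒ t_empty = 2A√h₀/0.0167.
t_empty = 2·6.32·√3.96/0.0167 = 12.640·1.9900/0.0167 = 1506.2 s.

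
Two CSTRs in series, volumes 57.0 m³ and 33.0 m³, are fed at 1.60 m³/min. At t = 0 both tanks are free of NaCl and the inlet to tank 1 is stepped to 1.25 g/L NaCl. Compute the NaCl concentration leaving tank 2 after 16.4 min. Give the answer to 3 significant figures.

0.153 g/L

Each tank obeys Vᵢ dCᵢ/dt = Q(Cᵢ₋₁ − Cᵢ), so τᵢ = Vᵢ/Q.
τ₁ = 57.0/1.60 = 35.625 min; τ₂ = 33.0/1.60 = 20.625 min.
Tank 1: C₁ = C_in(1 − e^(−t/τ₁)). Tank 2 (τ₁ ≠ τ₂): C₂ = C_in[1 − (τ₁ e^(−t/τ₁) − τ₂ e^(−t/τ₂))/(τ₁ − τ₂)].
At t = 16.4: e^(−t/τ₁) = 0.63106, e^(−t/τ₂) = 0.45151.
C₂ = 1.25·[1 − (35.625·0.63106 − 20.625·0.45151)/(15.000)] = 1.25·0.12206 = 0.15257 g/L.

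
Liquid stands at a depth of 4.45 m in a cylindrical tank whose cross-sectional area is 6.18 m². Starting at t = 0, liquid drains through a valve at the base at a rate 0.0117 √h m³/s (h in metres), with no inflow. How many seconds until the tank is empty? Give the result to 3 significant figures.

Unsteady balance on liquid volume: A dh/dt = −0.0117 √h.
∫ h^(−1/2) dh = −(0.0117/A) ∫ dt, giving 2√h = 2√h₀ − (0.0117/A) t.
Tank is empty when √h = 0: t_empty = 2A√h₀/0.0117.
t_empty = 2·6.18·√4.45/0.0117 = 12.360·2.1095/0.0117 = 2228.5 s.

2230 s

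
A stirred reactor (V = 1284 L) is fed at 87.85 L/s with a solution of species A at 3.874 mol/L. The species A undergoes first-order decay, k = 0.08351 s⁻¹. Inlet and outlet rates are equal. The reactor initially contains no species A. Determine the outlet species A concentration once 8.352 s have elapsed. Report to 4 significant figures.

Accumulation = in − out − consumed: V dC/dt = Q C_in − Q C − k V C.
This is linear with rate a = Q/V + k = 0.151929 s⁻¹.
C_ss = Q C_in/(Q + kV) = 1.74460 mol/L; C(t) = C_ss + (C₀ − C_ss) e^(−a t).
C(8.352) = 1.74460 + (-1.74460)·e^(−0.151929·8.352) = 1.74460 + (-1.74460)·0.281138 = 1.25413 mol/L.

1.254 mol/L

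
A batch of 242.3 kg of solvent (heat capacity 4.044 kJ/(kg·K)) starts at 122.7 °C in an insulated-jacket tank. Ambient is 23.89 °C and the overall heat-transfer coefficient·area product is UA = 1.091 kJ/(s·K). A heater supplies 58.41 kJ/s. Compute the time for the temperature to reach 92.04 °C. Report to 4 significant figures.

M c_p dT/dt = −UA(T − T_amb) + Q̇.
τ = M c_p/UA = 898.131 s; T_ss = T_amb + Q̇/UA = 23.89 + 58.41/1.091 = 77.4280 °C.
T(t) = T_ss + (T₀ − T_ss)e^(−t/τ); set T = 92.04:
t = −τ ln[(T − T_ss)/(T₀ − T_ss)] = −898.131 · ln(0.322760) = 1015.65 s.

1016 s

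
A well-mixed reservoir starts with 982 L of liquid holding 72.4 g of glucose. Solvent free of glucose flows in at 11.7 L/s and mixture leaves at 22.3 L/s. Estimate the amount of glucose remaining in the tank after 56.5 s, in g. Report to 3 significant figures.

9.99 g

Total volume: dV/dt = Q_in − Q_out = -10.600 L/s, so V(t) = 982 − 10.600 t and V(56.5) = 383.10 L.
No glucose enters, so dm/dt = −Q_out · (m/V).
dm/m = −Q_out dt/(V₀ − 10.600 t); integrating gives ln(m/m₀) = −(Q_out/(Q_in−Q_out)) ln(V/V₀).
m = m₀ (V₀/V)^(Q_out/(Q_in−Q_out)) = 72.4 × (982/383.10)^(-2.1038) = 9.9935 g.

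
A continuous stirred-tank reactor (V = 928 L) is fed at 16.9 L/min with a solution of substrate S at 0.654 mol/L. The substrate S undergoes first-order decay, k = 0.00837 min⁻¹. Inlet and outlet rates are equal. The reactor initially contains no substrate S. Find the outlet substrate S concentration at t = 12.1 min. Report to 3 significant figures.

Accumulation = in − out − consumed: V dC/dt = Q C_in − Q C − k V C.
dC/dt = (Q/V) C_in − (Q/V + k) C; effective rate a = Q/V + k = 0.018211 + 0.00837 = 0.026581 min⁻¹.
C_ss = Q C_in/(Q + kV) = 0.44807 mol/L; C(t) = C_ss + (C₀ − C_ss) e^(−a t).
C(12.1) = 0.44807 + (-0.44807)·e^(−0.026581·12.1) = 0.44807 + (-0.44807)·0.72496 = 0.12323 mol/L.

0.123 mol/L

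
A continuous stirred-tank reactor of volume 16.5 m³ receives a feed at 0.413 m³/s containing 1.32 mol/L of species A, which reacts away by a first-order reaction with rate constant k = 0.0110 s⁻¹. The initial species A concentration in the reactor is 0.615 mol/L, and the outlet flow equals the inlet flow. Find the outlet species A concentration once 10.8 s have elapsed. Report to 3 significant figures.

0.712 mol/L

V dC/dt = Q(C_in − C) − k V C.
dC/dt = (Q/V) C_in − (Q/V + k) C; effective rate a = Q/V + k = 0.025030 + 0.0110 = 0.036030 s⁻¹.
C_ss = Q C_in/(Q + kV) = 0.91701 mol/L; C(t) = C_ss + (C₀ − C_ss) e^(−a t).
C(10.8) = 0.91701 + (-0.30201)·e^(−0.036030·10.8) = 0.91701 + (-0.30201)·0.67765 = 0.71235 mol/L.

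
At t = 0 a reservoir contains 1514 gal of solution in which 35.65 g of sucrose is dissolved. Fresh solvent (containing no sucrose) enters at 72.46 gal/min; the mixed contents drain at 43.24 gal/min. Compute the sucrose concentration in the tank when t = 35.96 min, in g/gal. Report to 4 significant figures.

Total volume: dV/dt = Q_in − Q_out = 29.2200 gal/min, so V(t) = 1514 + 29.2200 t and V(35.96) = 2564.75 gal.
Species balance (pure solvent in): dm/dt = −Q_out · m/V(t).
dm/m = −Q_out dt/(V₀ + 29.2200 t); integrating gives ln(m/m₀) = −(Q_out/(Q_in−Q_out)) ln(V/V₀).
m = m₀ (V₀/V)^(Q_out/(Q_in−Q_out)) = 35.65 × (1514/2564.75)^(1.47981) = 16.3419 g.
C = m/V = 16.3419/2564.75 = 0.00637173 g/gal.

0.006372 g/gal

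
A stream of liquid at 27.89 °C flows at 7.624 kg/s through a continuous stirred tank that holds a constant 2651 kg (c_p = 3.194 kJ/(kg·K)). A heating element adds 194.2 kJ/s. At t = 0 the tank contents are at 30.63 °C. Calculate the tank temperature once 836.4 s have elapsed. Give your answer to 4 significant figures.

M c_p dT/dt = ṁ c_p (T_in − T) + Q̇.
Rearrange: dT/dt = (T_ss − T)/τ with τ = M/ṁ = 347.718 s and T_ss = T_in + Q̇/(ṁ c_p) = 35.8650 °C.
T approaches T_ss exponentially: T(t) = T_ss + (T₀ − T_ss) e^(−t/τ).
T(836.4) = 35.8650 + (-5.23501)·e^(−836.4/347.718) = 35.8650 + (-5.23501)·0.0902295 = 35.3927 °C.

35.39 °C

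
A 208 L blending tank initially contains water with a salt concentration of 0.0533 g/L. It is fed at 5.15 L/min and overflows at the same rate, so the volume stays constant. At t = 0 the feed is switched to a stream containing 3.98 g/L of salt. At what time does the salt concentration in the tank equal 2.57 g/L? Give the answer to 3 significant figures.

41.4 min

Unsteady species balance (constant V, well mixed): V dC/dt = Q(C_in − C), so τ = V/Q = 40.388 min.
C(t) = C_in + (C₀ − C_in) e^(−t/τ). Set C = 2.57 and solve for t:
e^(−t/τ) = (C − C_in)/(C₀ − C_in) = (2.57 − 3.98)/(0.0533 − 3.98) = 0.35908
t = −τ ln(…) = 40.388 × 1.0242 = 41.366 min.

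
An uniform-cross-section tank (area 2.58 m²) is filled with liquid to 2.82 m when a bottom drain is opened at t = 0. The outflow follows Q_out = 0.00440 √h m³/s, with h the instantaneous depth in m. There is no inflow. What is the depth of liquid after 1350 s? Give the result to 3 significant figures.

0.279 m

Accumulation of liquid (constant cross-section A): A dh/dt = −0.00440 √h.
∫ h^(−1/2) dh = −(0.00440/A) ∫ dt, giving 2√h = 2√h₀ − (0.00440/A) t.
√h = √2.82 − 0.00440·1350/(2·2.58) = 1.6793 − 1.1512 = 0.52812.
h = 0.52812² = 0.27891 m.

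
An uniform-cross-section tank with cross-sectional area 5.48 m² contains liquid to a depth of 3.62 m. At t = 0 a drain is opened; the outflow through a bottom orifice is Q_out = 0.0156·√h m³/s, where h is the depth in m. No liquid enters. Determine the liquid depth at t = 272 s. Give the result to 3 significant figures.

2.30 m

Volume balance on the tank: A dh/dt = −0.0156 √h.
Separate and integrate: 2(√h − √h₀) = −(0.0156/A) t.
√h = √3.62 − 0.0156·272/(2·5.48) = 1.9026 − 0.38715 = 1.5155.
h = 1.5155² = 2.2967 m.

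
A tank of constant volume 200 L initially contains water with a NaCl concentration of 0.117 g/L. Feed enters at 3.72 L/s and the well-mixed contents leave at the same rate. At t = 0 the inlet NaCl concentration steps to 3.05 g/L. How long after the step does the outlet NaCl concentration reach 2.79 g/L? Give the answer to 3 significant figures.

Species balance: V dC/dt = Q(C_in − C) ⇒ τ = V/Q = 53.763 s.
C(t) = C_in + (C₀ − C_in) e^(−t/τ). Set C = 2.79 and solve for t:
e^(−t/τ) = (C − C_in)/(C₀ − C_in) = (2.79 − 3.05)/(0.117 − 3.05) = 0.088646
t = −τ ln(…) = 53.763 × 2.4231 = 130.27 s.

130 s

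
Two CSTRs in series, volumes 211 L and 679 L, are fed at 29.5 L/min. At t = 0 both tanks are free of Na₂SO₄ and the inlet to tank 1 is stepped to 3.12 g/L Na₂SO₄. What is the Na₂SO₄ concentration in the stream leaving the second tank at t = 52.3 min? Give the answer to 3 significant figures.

Species balance on tank i: dCᵢ/dt = (Cᵢ₋₁ − Cᵢ)/τᵢ with τᵢ = Vᵢ/Q.
τ₁ = 211/29.5 = 7.1525 min; τ₂ = 679/29.5 = 23.017 min.
Tank 1: C₁ = C_in(1 − e^(−t/τ₁)). Tank 2 (τ₁ ≠ τ₂): C₂ = C_in[1 − (τ₁ e^(−t/τ₁) − τ₂ e^(−t/τ₂))/(τ₁ − τ₂)].
At t = 52.3: e^(−t/τ₁) = 0.00066742, e^(−t/τ₂) = 0.10308.
C₂ = 3.12·[1 − (7.1525·0.00066742 − 23.017·0.10308)/(-15.864)] = 3.12·0.85075 = 2.6543 g/L.

2.65 g/L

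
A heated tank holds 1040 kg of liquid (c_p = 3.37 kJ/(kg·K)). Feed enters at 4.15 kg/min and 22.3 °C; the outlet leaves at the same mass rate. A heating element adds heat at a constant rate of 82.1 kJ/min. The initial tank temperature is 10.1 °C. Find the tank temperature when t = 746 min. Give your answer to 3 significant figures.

M c_p dT/dt = ṁ c_p (T_in − T) + Q̇.
τ = M/ṁ = 250.60 min; T_ss = T_in + Q̇/(ṁ c_p) = 22.3 + 82.1/(4.15·3.37) = 28.170 °C.
This is linear first-order; T(t) = T_ss + (T₀ − T_ss) e^(−t/τ).
T(746) = 28.170 + (-18.070)·e^(−746/250.60) = 28.170 + (-18.070)·0.050954 = 27.250 °C.

27.2 °C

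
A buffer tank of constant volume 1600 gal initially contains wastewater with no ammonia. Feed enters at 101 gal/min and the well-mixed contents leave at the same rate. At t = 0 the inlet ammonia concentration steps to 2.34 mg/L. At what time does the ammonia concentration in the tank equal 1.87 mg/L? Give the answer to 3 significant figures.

25.4 min

Species balance: V dC/dt = Q(C_in − C) ⇒ τ = V/Q = 15.842 min.
C(t) = C_in + (C₀ − C_in) e^(−t/τ). Set C = 1.87 and solve for t:
e^(−t/τ) = (C − C_in)/(C₀ − C_in) = (1.87 − 2.34)/(0 − 2.34) = 0.20085
t = −τ ln(…) = 15.842 × 1.6052 = 25.428 min.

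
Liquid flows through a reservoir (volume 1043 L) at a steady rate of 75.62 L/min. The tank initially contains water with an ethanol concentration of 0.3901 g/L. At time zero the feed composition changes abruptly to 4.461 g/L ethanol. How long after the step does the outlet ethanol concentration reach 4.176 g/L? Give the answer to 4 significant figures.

Species balance: V dC/dt = Q(C_in − C) ⇒ τ = V/Q = 13.7926 min.
C(t) = C_in + (C₀ − C_in) e^(−t/τ). Set C = 4.176 and solve for t:
e^(−t/τ) = (C − C_in)/(C₀ − C_in) = (4.176 − 4.461)/(0.3901 − 4.461) = 0.0700091
t = −τ ln(…) = 13.7926 × 2.65913 = 36.6764 min.

36.68 min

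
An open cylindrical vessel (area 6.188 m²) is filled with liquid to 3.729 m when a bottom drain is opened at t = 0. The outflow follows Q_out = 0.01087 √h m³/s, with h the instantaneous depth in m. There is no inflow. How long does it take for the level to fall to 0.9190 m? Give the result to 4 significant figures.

1107 s

With no inflow, A dh/dt = −0.01087 √h.
∫ h^(−1/2) dh = −(0.01087/A) ∫ dt, giving 2√h = 2√h₀ − (0.01087/A) t.
t = 2A(√h₀ − √h)/0.01087 = 2·6.188·(√3.729 − √0.9190)/0.01087
  = 12.3760 × (1.93106 − 0.958645) / 0.01087 = 1107.14 s.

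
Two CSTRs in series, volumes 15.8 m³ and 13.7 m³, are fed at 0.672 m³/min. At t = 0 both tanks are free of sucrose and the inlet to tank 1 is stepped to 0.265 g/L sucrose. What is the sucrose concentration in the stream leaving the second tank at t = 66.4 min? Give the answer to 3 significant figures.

Each tank obeys Vᵢ dCᵢ/dt = Q(Cᵢ₋₁ − Cᵢ), so τᵢ = Vᵢ/Q.
τ₁ = 15.8/0.672 = 23.512 min; τ₂ = 13.7/0.672 = 20.387 min.
Solving the cascade with C₁(0)=C₂(0)=0 gives C₂(t) = C_in[1 − (τ₁ e^(−t/τ₁) − τ₂ e^(−t/τ₂))/(τ₁ − τ₂)].
At t = 66.4: e^(−t/τ₁) = 0.059362, e^(−t/τ₂) = 0.038504.
C₂ = 0.265·[1 − (23.512·0.059362 − 20.387·0.038504)/(3.1250)] = 0.265·0.80456 = 0.21321 g/L.

0.213 g/L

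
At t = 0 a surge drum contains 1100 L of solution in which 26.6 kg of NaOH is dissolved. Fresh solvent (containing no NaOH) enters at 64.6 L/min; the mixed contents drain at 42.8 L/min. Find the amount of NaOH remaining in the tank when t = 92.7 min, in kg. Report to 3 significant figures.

3.43 kg

Let m(t) be the amount of NaOH. Volume: V(t) = V₀ + (Q_in − Q_out) t = 1100 + 21.800 t; V(92.7) = 3120.9 L.
No NaOH enters, so dm/dt = −Q_out · (m/V).
Separate: dm/m = −Q_out dt/V(t) ⇒ ln(m/m₀) = −(Q_out/(Q_in−Q_out)) ln(V/V₀).
m = m₀ (V₀/V)^(Q_out/(Q_in−Q_out)) = 26.6 × (1100/3120.9)^(1.9633) = 3.4335 kg.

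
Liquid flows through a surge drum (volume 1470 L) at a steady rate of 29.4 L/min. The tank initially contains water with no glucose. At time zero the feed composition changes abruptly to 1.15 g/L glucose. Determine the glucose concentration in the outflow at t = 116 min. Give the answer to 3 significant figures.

Accumulation = in − out for the solute gives V dC/dt = Q(C_in − C).
Rewrite as dC/dt + C/τ = C_in/τ, τ = V/Q = 50.000 min.
Solution: C(t) = C_in + (C₀ − C_in) e^(−t/τ).
C(116) = 1.15 + (0 − 1.15)·e^(−116/50.000) = 1.15 + (-1.1500)·0.098274 = 1.0370 g/L.

1.04 g/L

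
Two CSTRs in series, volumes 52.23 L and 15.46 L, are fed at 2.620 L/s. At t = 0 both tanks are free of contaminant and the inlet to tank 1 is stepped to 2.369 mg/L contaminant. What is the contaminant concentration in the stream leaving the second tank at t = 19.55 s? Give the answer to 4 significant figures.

1.143 mg/L

Each tank obeys Vᵢ dCᵢ/dt = Q(Cᵢ₋₁ − Cᵢ), so τᵢ = Vᵢ/Q.
τ₁ = 52.23/2.620 = 19.9351 s; τ₂ = 15.46/2.620 = 5.90076 s.
Solving the cascade with C₁(0)=C₂(0)=0 gives C₂(t) = C_in[1 − (τ₁ e^(−t/τ₁) − τ₂ e^(−t/τ₂))/(τ₁ − τ₂)].
At t = 19.55: e^(−t/τ₁) = 0.375055, e^(−t/τ₂) = 0.0364020.
C₂ = 2.369·[1 − (19.9351·0.375055 − 5.90076·0.0364020)/(14.0344)] = 2.369·0.482557 = 1.14318 mg/L.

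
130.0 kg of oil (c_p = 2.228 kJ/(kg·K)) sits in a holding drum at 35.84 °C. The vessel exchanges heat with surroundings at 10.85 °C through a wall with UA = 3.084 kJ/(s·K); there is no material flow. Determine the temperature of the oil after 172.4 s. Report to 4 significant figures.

M c_p dT/dt = −UA(T − T_amb).
dT/dt = (T_ss − T)/τ with T_ss = T_amb = 10.8500 °C, τ = M c_p/UA = 130.0·2.228/3.084 = 93.9170 s.
Solution: T(t) = T_ss + (T₀ − T_ss) e^(−t/τ).
T(172.4) = 10.8500 + (24.9900)·0.159508 = 14.8361 °C.

14.84 °C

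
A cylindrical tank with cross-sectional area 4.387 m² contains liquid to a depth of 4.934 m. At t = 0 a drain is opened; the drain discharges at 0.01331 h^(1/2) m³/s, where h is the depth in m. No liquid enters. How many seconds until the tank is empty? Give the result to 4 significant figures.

1464 s

With no inflow, A dh/dt = −0.01331 √h.
∫ h^(−1/2) dh = −(0.01331/A) ∫ dt, giving 2√h = 2√h₀ − (0.01331/A) t.
Set h = 0: 2√h₀ = (0.01331/A) t_empty ⇒ t_empty = 2A√h₀/0.01331.
t_empty = 2·4.387·√4.934/0.01331 = 8.77400·2.22126/0.01331 = 1464.26 s.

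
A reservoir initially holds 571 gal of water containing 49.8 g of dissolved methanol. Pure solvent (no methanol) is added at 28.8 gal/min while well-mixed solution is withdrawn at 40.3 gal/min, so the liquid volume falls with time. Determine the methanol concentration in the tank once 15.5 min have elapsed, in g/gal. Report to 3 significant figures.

Total volume: dV/dt = Q_in − Q_out = -11.500 gal/min, so V(t) = 571 − 11.500 t and V(15.5) = 392.75 gal.
Solute balance: dm/dt = 0 − Q_out C = −Q_out m/V(t).
Separate: dm/m = −Q_out dt/V(t) ⇒ ln(m/m₀) = −(Q_out/(Q_in−Q_out)) ln(V/V₀).
m = m₀ (V₀/V)^(Q_out/(Q_in−Q_out)) = 49.8 × (571/392.75)^(-3.5043) = 13.418 g.
C = m/V = 13.418/392.75 = 0.034165 g/gal.

0.0342 g/gal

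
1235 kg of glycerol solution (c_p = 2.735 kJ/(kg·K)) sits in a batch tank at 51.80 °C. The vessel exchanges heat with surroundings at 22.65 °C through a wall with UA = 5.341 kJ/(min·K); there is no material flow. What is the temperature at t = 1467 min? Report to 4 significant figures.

25.52 °C

M c_p dT/dt = −UA(T − T_amb).
dT/dt = (T_ss − T)/τ with T_ss = T_amb = 22.6500 °C, τ = M c_p/UA = 1235·2.735/5.341 = 632.414 min.
Solution: T(t) = T_ss + (T₀ − T_ss) e^(−t/τ).
T(1467) = 22.6500 + (29.1500)·0.0983049 = 25.5156 °C.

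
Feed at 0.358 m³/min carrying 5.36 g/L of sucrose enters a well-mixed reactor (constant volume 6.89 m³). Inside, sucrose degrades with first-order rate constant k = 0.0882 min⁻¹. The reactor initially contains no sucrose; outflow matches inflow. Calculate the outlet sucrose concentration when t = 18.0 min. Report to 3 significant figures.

1.83 g/L

Accumulation = in − out − consumed: V dC/dt = Q C_in − Q C − k V C.
This is linear with rate a = Q/V + k = 0.14016 min⁻¹.
C_ss = Q C_in/(Q + kV) = 1.9870 g/L; C(t) = C_ss + (C₀ − C_ss) e^(−a t).
C(18.0) = 1.9870 + (-1.9870)·e^(−0.14016·18.0) = 1.9870 + (-1.9870)·0.080229 = 1.8276 g/L.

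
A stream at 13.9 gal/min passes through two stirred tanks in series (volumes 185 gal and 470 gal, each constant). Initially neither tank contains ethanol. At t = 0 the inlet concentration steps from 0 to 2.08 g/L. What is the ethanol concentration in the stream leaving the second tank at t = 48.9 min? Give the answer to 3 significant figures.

1.31 g/L

Each tank obeys Vᵢ dCᵢ/dt = Q(Cᵢ₋₁ − Cᵢ), so τᵢ = Vᵢ/Q.
τ₁ = 185/13.9 = 13.309 min; τ₂ = 470/13.9 = 33.813 min.
Tank 1: C₁ = C_in(1 − e^(−t/τ₁)). Tank 2 (τ₁ ≠ τ₂): C₂ = C_in[1 − (τ₁ e^(−t/τ₁) − τ₂ e^(−t/τ₂))/(τ₁ − τ₂)].
At t = 48.9: e^(−t/τ₁) = 0.025372, e^(−t/τ₂) = 0.23547.
C₂ = 2.08·[1 − (13.309·0.025372 − 33.813·0.23547)/(-20.504)] = 2.08·0.62816 = 1.3066 g/L.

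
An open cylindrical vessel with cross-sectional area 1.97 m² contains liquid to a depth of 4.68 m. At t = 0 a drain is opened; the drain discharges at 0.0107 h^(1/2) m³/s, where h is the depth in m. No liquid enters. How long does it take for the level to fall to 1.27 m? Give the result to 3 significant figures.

382 s

Volume balance on the tank: A dh/dt = −0.0107 √h.
This is separable: 2 d(√h)/dt = −0.0107/A, so √h = √h₀ − (0.0107/(2A)) t.
t = 2A(√h₀ − √h)/0.0107 = 2·1.97·(√4.68 − √1.27)/0.0107
  = 3.9400 × (2.1633 − 1.1269) / 0.0107 = 381.62 s.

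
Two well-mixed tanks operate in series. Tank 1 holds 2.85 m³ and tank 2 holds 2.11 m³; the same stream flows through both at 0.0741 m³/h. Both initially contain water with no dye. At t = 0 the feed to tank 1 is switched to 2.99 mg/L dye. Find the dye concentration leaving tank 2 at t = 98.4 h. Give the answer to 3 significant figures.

2.37 mg/L

Species balance on tank i: dCᵢ/dt = (Cᵢ₋₁ − Cᵢ)/τᵢ with τᵢ = Vᵢ/Q.
τ₁ = 2.85/0.0741 = 38.462 h; τ₂ = 2.11/0.0741 = 28.475 h.
Solving the cascade with C₁(0)=C₂(0)=0 gives C₂(t) = C_in[1 − (τ₁ e^(−t/τ₁) − τ₂ e^(−t/τ₂))/(τ₁ − τ₂)].
At t = 98.4: e^(−t/τ₁) = 0.077429, e^(−t/τ₂) = 0.031567.
C₂ = 2.99·[1 − (38.462·0.077429 − 28.475·0.031567)/(9.9865)] = 2.99·0.79180 = 2.3675 mg/L.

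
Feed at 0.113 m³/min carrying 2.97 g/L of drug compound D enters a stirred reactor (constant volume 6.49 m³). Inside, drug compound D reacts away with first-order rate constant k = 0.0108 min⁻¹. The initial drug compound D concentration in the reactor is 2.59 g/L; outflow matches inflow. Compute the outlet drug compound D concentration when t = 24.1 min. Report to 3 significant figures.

V dC/dt = Q(C_in − C) − k V C.
dC/dt = (Q/V) C_in − (Q/V + k) C; effective rate a = Q/V + k = 0.017411 + 0.0108 = 0.028211 min⁻¹.
C_ss = Q C_in/(Q + kV) = 1.8330 g/L; C(t) = C_ss + (C₀ − C_ss) e^(−a t).
C(24.1) = 1.8330 + (0.75699)·e^(−0.028211·24.1) = 1.8330 + (0.75699)·0.50667 = 2.2166 g/L.

2.22 g/L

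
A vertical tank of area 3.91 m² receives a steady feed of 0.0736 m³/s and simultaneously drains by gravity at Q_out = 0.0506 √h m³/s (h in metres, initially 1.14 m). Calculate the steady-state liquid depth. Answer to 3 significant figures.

2.12 m

A dh/dt = Q_in − 0.0506 √h. Steady state requires inflow = outflow:
Q_in = 0.0506 √h_ss ⇒ √h_ss = 0.0736/0.0506 = 1.4545.
h_ss = 1.4545² = 2.1157 m. (Since h₀ = 1.14 m < h_ss, the level will rise toward this value.)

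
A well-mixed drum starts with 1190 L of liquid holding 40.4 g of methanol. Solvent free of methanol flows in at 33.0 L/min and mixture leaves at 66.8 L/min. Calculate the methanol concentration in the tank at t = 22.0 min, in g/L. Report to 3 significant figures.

Let m(t) be the amount of methanol. Volume: V(t) = V₀ + (Q_in − Q_out) t = 1190 − 33.800 t; V(22.0) = 446.40 L.
Species balance (pure solvent in): dm/dt = −Q_out · m/V(t).
Separate: dm/m = −Q_out dt/V(t) ⇒ ln(m/m₀) = −(Q_out/(Q_in−Q_out)) ln(V/V₀).
m = m₀ (V₀/V)^(Q_out/(Q_in−Q_out)) = 40.4 × (1190/446.40)^(-1.9763) = 5.8185 g.
C = m/V = 5.8185/446.40 = 0.013034 g/L.

0.0130 g/L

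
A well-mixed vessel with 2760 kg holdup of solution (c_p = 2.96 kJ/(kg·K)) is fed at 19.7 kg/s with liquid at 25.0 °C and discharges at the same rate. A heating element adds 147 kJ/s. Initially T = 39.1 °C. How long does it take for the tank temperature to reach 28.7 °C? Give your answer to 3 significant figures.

320 s

M c_p dT/dt = ṁ c_p (T_in − T) + Q̇.
τ = M/ṁ = 140.10 s; T_ss = T_in + Q̇/(ṁ c_p) = 27.521 °C.
T(t) = T_ss + (T₀ − T_ss) e^(−t/τ). Set T = 28.7:
e^(−t/τ) = (28.7 − 27.521)/(39.1 − 27.521) = 0.10183
t = −140.10 · ln(0.10183) = 320.06 s.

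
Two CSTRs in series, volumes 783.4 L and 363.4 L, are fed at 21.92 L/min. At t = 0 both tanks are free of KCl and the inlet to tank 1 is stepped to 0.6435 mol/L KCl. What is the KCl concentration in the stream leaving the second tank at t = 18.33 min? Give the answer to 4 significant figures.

0.1091 mol/L

Each tank obeys Vᵢ dCᵢ/dt = Q(Cᵢ₋₁ − Cᵢ), so τᵢ = Vᵢ/Q.
τ₁ = 783.4/21.92 = 35.7391 min; τ₂ = 363.4/21.92 = 16.5785 min.
Solving the cascade with C₁(0)=C₂(0)=0 gives C₂(t) = C_in[1 − (τ₁ e^(−t/τ₁) − τ₂ e^(−t/τ₂))/(τ₁ − τ₂)].
At t = 18.33: e^(−t/τ₁) = 0.598766, e^(−t/τ₂) = 0.330995.
C₂ = 0.6435·[1 − (35.7391·0.598766 − 16.5785·0.330995)/(19.1606)] = 0.6435·0.169549 = 0.109104 mol/L.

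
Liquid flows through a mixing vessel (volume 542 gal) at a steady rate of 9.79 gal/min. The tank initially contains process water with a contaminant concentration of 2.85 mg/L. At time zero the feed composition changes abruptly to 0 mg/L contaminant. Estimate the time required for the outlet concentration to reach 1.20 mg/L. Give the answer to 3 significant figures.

Species balance: V dC/dt = Q(C_in − C) ⇒ τ = V/Q = 55.363 min.
C(t) = C_in + (C₀ − C_in) e^(−t/τ). Set C = 1.20 and solve for t:
e^(−t/τ) = (C − C_in)/(C₀ − C_in) = (1.20 − 0)/(2.85 − 0) = 0.42105
t = −τ ln(…) = 55.363 × 0.86500 = 47.889 min.

47.9 min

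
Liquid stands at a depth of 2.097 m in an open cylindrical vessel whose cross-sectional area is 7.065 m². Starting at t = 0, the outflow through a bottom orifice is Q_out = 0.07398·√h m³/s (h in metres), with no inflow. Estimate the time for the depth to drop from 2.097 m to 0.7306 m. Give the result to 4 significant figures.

With no inflow, A dh/dt = −0.07398 √h.
Separate and integrate: 2(√h − √h₀) = −(0.07398/A) t.
t = 2A(√h₀ − √h)/0.07398 = 2·7.065·(√2.097 − √0.7306)/0.07398
  = 14.1300 × (1.44810 − 0.854751) / 0.07398 = 113.329 s.

113.3 s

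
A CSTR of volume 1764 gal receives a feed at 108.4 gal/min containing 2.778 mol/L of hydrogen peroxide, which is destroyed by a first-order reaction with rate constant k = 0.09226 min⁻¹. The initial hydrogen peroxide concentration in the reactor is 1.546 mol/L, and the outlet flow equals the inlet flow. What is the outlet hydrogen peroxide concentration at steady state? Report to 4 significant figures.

Accumulation = in − out − consumed: V dC/dt = Q C_in − Q C − k V C.
Steady state (dC/dt = 0): C_ss = Q C_in/(Q + kV) = C_in/(1 + kV/Q).
C_ss = 108.4·2.778/(108.4 + 0.09226·1764) = 301.135/271.147 = 1.11060 mol/L.

1.111 mol/L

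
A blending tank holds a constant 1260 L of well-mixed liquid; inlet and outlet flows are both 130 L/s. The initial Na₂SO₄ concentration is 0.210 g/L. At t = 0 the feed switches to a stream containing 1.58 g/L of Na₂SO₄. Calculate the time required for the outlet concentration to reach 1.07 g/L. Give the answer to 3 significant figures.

Species balance: V dC/dt = Q(C_in − C) ⇒ τ = V/Q = 9.6923 s.
C(t) = C_in + (C₀ − C_in) e^(−t/τ). Set C = 1.07 and solve for t:
e^(−t/τ) = (C − C_in)/(C₀ − C_in) = (1.07 − 1.58)/(0.210 − 1.58) = 0.37226
t = −τ ln(…) = 9.6923 × 0.98816 = 9.5775 s.

9.58 s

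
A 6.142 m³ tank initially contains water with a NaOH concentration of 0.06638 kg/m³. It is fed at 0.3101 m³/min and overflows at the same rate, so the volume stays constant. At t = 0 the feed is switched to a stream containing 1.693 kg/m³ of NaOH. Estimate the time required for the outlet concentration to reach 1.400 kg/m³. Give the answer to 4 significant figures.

33.95 min

Transient balance on the dissolved component: V dC/dt = Q(C_in − C), so τ = V/Q = 19.8065 min.
C(t) = C_in + (C₀ − C_in) e^(−t/τ). Set C = 1.400 and solve for t:
e^(−t/τ) = (C − C_in)/(C₀ − C_in) = (1.400 − 1.693)/(0.06638 − 1.693) = 0.180128
t = −τ ln(…) = 19.8065 × 1.71409 = 33.9501 min.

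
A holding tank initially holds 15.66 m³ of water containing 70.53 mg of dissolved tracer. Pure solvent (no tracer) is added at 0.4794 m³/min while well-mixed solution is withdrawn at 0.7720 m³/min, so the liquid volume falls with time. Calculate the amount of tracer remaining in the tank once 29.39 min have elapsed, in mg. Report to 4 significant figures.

Total volume: dV/dt = Q_in − Q_out = -0.292600 m³/min, so V(t) = 15.66 − 0.292600 t and V(29.39) = 7.06049 m³.
No tracer enters, so dm/dt = −Q_out · (m/V).
dm/m = −Q_out dt/(V₀ − 0.292600 t); integrating gives ln(m/m₀) = −(Q_out/(Q_in−Q_out)) ln(V/V₀).
m = m₀ (V₀/V)^(Q_out/(Q_in−Q_out)) = 70.53 × (15.66/7.06049)^(-2.63841) = 8.62175 mg.

8.622 mg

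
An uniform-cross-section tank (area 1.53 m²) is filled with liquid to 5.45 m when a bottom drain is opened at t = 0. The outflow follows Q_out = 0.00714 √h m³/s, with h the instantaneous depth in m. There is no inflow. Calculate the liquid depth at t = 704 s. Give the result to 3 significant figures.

0.479 m

Accumulation of liquid (constant cross-section A): A dh/dt = −0.00714 √h.
This is separable: 2 d(√h)/dt = −0.00714/A, so √h = √h₀ − (0.00714/(2A)) t.
√h = √5.45 − 0.00714·704/(2·1.53) = 2.3345 − 1.6427 = 0.69186.
h = 0.69186² = 0.47867 m.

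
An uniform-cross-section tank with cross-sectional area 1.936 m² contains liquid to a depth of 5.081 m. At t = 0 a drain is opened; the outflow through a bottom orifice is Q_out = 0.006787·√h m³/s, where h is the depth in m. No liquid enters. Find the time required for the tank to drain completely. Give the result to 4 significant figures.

1286 s

With no inflow, A dh/dt = −0.006787 √h.
∫ h^(−1/2) dh = −(0.006787/A) ∫ dt, giving 2√h = 2√h₀ − (0.006787/A) t.
Set h = 0: 2√h₀ = (0.006787/A) t_empty ⇒ t_empty = 2A√h₀/0.006787.
t_empty = 2·1.936·√5.081/0.006787 = 3.87200·2.25411/0.006787 = 1285.97 s.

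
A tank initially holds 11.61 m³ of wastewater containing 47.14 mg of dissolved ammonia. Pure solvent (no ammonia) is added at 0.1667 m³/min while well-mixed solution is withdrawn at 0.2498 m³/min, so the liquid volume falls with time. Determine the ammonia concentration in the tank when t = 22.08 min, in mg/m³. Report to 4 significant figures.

2.875 mg/m³

Let m(t) be the amount of ammonia. Volume: V(t) = V₀ + (Q_in − Q_out) t = 11.61 − 0.0831000 t; V(22.08) = 9.77515 m³.
No ammonia enters, so dm/dt = −Q_out · (m/V).
Separate: dm/m = −Q_out dt/V(t) ⇒ ln(m/m₀) = −(Q_out/(Q_in−Q_out)) ln(V/V₀).
m = m₀ (V₀/V)^(Q_out/(Q_in−Q_out)) = 47.14 × (11.61/9.77515)^(-3.00602) = 28.1070 mg.
C = m/V = 28.1070/9.77515 = 2.87535 mg/m³.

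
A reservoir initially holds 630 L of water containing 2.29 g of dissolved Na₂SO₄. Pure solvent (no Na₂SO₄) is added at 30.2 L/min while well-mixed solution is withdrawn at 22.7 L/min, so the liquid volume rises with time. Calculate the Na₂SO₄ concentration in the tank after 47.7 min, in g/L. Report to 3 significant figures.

Let m(t) be the amount of Na₂SO₄. Volume: V(t) = V₀ + (Q_in − Q_out) t = 630 + 7.5000 t; V(47.7) = 987.75 L.
Solute balance: dm/dt = 0 − Q_out C = −Q_out m/V(t).
dm/m = −Q_out dt/(V₀ + 7.5000 t); integrating gives ln(m/m₀) = −(Q_out/(Q_in−Q_out)) ln(V/V₀).
m = m₀ (V₀/V)^(Q_out/(Q_in−Q_out)) = 2.29 × (630/987.75)^(3.0267) = 0.58709 g.
C = m/V = 0.58709/987.75 = 0.00059438 g/L.

0.000594 g/L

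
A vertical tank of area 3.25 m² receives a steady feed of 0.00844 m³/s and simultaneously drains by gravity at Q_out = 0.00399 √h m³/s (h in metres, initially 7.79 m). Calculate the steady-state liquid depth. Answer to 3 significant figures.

Level balance: A dh/dt = 0.00844 − 0.00399 √h. Setting dh/dt = 0:
Q_in = 0.00399 √h_ss ⇒ √h_ss = 0.00844/0.00399 = 2.1153.
h_ss = 2.1153² = 4.4744 m. (Since h₀ = 7.79 m > h_ss, the level will fall toward this value.)

4.47 m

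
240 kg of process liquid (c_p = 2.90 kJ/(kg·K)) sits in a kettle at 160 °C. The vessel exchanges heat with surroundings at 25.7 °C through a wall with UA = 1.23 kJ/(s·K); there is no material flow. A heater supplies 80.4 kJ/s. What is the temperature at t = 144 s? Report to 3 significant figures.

145 °C

Lumped-capacitance energy balance: M c_p dT/dt = UA(T_amb − T) + Q̇.
dT/dt = (T_ss − T)/τ with T_ss = T_amb + Q̇/UA = 25.7 + 80.4/1.23 = 91.066 °C, τ = M c_p/UA = 240·2.90/1.23 = 565.85 s.
Integrating: T(t) = T_ss + (T₀ − T_ss) e^(−t/τ).
T(144) = 91.066 + (68.934)·0.77532 = 144.51 °C.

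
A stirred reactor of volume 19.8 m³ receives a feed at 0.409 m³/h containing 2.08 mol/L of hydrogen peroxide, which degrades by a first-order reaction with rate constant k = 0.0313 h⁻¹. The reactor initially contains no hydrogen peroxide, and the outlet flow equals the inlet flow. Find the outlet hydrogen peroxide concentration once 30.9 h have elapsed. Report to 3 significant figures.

V dC/dt = Q(C_in − C) − k V C.
This is linear with rate a = Q/V + k = 0.051957 h⁻¹.
C_ss = Q C_in/(Q + kV) = 0.82695 mol/L; C(t) = C_ss + (C₀ − C_ss) e^(−a t).
C(30.9) = 0.82695 + (-0.82695)·e^(−0.051957·30.9) = 0.82695 + (-0.82695)·0.20080 = 0.66090 mol/L.

0.661 mol/L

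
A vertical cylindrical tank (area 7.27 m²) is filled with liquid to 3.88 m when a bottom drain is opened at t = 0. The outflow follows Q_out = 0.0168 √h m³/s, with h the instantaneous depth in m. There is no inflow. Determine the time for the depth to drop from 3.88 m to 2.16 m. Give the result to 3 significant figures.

433 s

Accumulation of liquid (constant cross-section A): A dh/dt = −0.0168 √h.
This is separable: 2 d(√h)/dt = −0.0168/A, so √h = √h₀ − (0.0168/(2A)) t.
t = 2A(√h₀ − √h)/0.0168 = 2·7.27·(√3.88 − √2.16)/0.0168
  = 14.540 × (1.9698 − 1.4697) / 0.0168 = 432.81 s.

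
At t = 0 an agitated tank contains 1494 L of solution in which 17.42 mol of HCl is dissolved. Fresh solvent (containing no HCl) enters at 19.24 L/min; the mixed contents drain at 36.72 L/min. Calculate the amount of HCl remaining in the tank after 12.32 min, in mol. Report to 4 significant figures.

12.56 mol

Total volume: dV/dt = Q_in − Q_out = -17.4800 L/min, so V(t) = 1494 − 17.4800 t and V(12.32) = 1278.65 L.
Species balance (pure solvent in): dm/dt = −Q_out · m/V(t).
dm/m = −Q_out dt/(V₀ − 17.4800 t); integrating gives ln(m/m₀) = −(Q_out/(Q_in−Q_out)) ln(V/V₀).
m = m₀ (V₀/V)^(Q_out/(Q_in−Q_out)) = 17.42 × (1494/1278.65)^(-2.10069) = 12.5615 mol.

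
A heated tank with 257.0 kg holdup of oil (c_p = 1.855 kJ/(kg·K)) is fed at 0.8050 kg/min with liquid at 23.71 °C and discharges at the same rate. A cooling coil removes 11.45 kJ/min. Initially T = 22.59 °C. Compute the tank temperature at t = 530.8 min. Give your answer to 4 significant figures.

17.28 °C

Energy balance: M c_p dT/dt = ṁ c_p (T_in − T) − 11.45.
τ = M/ṁ = 319.255 min; T_ss = T_in − Q̇/(ṁ c_p) = 23.71 − 11.45/(0.8050·1.855) = 16.0423 °C.
T approaches T_ss exponentially: T(t) = T_ss + (T₀ − T_ss) e^(−t/τ).
T(530.8) = 16.0423 + (6.54771)·e^(−530.8/319.255) = 16.0423 + (6.54771)·0.189641 = 17.2840 °C.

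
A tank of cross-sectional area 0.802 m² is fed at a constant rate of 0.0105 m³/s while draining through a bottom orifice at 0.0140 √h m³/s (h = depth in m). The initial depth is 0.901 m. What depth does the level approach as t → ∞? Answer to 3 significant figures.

0.562 m

A dh/dt = Q_in − 0.0140 √h. Steady state requires inflow = outflow:
Q_in = 0.0140 √h_ss ⇒ √h_ss = 0.0105/0.0140 = 0.75000.
h_ss = 0.75000² = 0.56250 m. (Since h₀ = 0.901 m > h_ss, the level will fall toward this value.)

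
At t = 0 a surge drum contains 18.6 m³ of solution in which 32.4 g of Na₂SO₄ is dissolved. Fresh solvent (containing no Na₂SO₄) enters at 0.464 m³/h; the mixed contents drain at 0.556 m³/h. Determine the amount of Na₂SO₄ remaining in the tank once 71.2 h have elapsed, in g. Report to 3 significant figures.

2.35 g

Let m(t) be the amount of Na₂SO₄. Volume: V(t) = V₀ + (Q_in − Q_out) t = 18.6 − 0.092000 t; V(71.2) = 12.050 m³.
Species balance (pure solvent in): dm/dt = −Q_out · m/V(t).
dm/m = −Q_out dt/(V₀ − 0.092000 t); integrating gives ln(m/m₀) = −(Q_out/(Q_in−Q_out)) ln(V/V₀).
m = m₀ (V₀/V)^(Q_out/(Q_in−Q_out)) = 32.4 × (18.6/12.050)^(-6.0435) = 2.3502 g.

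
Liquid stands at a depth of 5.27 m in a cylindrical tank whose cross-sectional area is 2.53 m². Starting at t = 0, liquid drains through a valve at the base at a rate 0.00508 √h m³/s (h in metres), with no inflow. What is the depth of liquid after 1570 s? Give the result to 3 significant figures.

With no inflow, A dh/dt = −0.00508 √h.
This is separable: 2 d(√h)/dt = −0.00508/A, so √h = √h₀ − (0.00508/(2A)) t.
√h = √5.27 − 0.00508·1570/(2·2.53) = 2.2956 − 1.5762 = 0.71944.
h = 0.71944² = 0.51760 m.

0.518 m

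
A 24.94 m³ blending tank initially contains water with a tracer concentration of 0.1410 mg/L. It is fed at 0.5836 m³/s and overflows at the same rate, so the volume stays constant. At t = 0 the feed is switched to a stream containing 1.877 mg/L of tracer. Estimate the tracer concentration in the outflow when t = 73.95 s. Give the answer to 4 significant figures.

1.569 mg/L

Mass balance on the solute (V constant): V dC/dt = Q(C_in − C).
Rewrite as dC/dt + C/τ = C_in/τ, τ = V/Q = 42.7347 s.
C approaches C_in exponentially: C(t) = C_in + (C₀ − C_in) e^(−t/τ).
C(73.95) = 1.877 + (0.1410 − 1.877)·e^(−73.95/42.7347) = 1.877 + (-1.73600)·0.177206 = 1.56937 mg/L.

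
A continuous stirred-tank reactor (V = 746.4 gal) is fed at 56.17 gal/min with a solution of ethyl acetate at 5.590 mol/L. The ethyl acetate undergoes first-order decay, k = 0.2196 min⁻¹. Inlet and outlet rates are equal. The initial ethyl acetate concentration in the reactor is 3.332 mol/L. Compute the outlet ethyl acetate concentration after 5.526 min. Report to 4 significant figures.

Accumulation = in − out − consumed: V dC/dt = Q C_in − Q C − k V C.
This is linear with rate a = Q/V + k = 0.294855 min⁻¹.
C_ss = Q C_in/(Q + kV) = 1.42671 mol/L; C(t) = C_ss + (C₀ − C_ss) e^(−a t).
C(5.526) = 1.42671 + (1.90529)·e^(−0.294855·5.526) = 1.42671 + (1.90529)·0.196054 = 1.80025 mol/L.

1.800 mol/L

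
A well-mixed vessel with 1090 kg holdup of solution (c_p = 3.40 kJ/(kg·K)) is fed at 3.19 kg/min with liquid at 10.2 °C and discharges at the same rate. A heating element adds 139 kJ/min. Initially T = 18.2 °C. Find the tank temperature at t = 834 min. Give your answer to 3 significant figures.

M c_p dT/dt = ṁ c_p (T_in − T) + Q̇.
τ = M/ṁ = 341.69 min; T_ss = T_in + Q̇/(ṁ c_p) = 10.2 + 139/(3.19·3.40) = 23.016 °C.
This is linear first-order; T(t) = T_ss + (T₀ − T_ss) e^(−t/τ).
T(834) = 23.016 + (-4.8158)·e^(−834/341.69) = 23.016 + (-4.8158)·0.087092 = 22.596 °C.

22.6 °C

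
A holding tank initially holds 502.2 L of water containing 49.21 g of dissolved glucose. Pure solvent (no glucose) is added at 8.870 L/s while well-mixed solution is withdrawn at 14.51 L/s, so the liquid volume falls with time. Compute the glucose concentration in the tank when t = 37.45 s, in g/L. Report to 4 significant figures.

0.04154 g/L

Let m(t) be the amount of glucose. Volume: V(t) = V₀ + (Q_in − Q_out) t = 502.2 − 5.64000 t; V(37.45) = 290.982 L.
Solute balance: dm/dt = 0 − Q_out C = −Q_out m/V(t).
Separate: dm/m = −Q_out dt/V(t) ⇒ ln(m/m₀) = −(Q_out/(Q_in−Q_out)) ln(V/V₀).
m = m₀ (V₀/V)^(Q_out/(Q_in−Q_out)) = 49.21 × (502.2/290.982)^(-2.57270) = 12.0864 g.
C = m/V = 12.0864/290.982 = 0.0415366 g/L.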